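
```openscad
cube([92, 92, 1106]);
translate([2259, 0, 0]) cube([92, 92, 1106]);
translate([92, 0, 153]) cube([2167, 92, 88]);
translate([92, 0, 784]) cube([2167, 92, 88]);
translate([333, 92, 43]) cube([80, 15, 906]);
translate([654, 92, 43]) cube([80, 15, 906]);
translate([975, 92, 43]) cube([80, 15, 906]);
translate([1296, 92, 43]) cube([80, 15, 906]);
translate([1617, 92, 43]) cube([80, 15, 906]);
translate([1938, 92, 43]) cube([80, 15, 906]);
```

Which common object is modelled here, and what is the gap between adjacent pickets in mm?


A fence section. The picket gap is 241 mm.

Two posts, two rails, 6 pickets — a fence section. Span 2167 mm holds 6 pickets of 80 mm with 7 equal gaps: ⌊(2167 − 6·80) / 7⌋ = 241 mm.


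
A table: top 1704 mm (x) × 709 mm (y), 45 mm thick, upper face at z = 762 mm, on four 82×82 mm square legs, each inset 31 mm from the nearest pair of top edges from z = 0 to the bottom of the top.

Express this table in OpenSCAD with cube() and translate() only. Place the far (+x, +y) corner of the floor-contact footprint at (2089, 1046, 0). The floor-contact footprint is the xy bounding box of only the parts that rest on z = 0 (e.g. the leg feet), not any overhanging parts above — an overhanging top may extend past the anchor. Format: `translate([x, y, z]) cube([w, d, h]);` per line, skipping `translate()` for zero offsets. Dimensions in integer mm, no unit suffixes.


translate([416, 368, 717]) cube([1704, 709, 45]);
translate([447, 399, 0]) cube([82, 82, 717]);
translate([2007, 399, 0]) cube([82, 82, 717]);
translate([447, 964, 0]) cube([82, 82, 717]);
translate([2007, 964, 0]) cube([82, 82, 717]);


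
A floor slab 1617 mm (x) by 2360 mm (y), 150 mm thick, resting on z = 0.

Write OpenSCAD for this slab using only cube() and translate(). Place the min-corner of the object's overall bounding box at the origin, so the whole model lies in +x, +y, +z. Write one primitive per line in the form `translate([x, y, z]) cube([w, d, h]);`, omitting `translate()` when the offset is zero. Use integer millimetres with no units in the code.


cube([1617, 2360, 150]);


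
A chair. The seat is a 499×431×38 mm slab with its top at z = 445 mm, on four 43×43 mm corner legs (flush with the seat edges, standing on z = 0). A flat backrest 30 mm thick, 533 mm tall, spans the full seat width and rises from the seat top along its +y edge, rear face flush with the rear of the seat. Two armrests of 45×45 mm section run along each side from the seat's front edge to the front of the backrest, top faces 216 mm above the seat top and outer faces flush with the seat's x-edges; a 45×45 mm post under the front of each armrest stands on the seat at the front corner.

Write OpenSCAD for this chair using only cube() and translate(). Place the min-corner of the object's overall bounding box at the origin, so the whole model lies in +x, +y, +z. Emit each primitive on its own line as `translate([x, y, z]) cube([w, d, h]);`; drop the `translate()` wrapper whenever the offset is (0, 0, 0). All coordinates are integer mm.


// leg_h = 445 - 38 = 407
// arm post h = 216 - 45 = 171
translate([0, 0, 407]) cube([499, 431, 38]);
cube([43, 43, 407]);
translate([456, 0, 0]) cube([43, 43, 407]);
translate([0, 388, 0]) cube([43, 43, 407]);
translate([456, 388, 0]) cube([43, 43, 407]);
translate([0, 401, 445]) cube([499, 30, 533]);
translate([0, 0, 616]) cube([45, 401, 45]);
translate([454, 0, 616]) cube([45, 401, 45]);
translate([0, 0, 445]) cube([45, 45, 171]);
translate([454, 0, 445]) cube([45, 45, 171]);


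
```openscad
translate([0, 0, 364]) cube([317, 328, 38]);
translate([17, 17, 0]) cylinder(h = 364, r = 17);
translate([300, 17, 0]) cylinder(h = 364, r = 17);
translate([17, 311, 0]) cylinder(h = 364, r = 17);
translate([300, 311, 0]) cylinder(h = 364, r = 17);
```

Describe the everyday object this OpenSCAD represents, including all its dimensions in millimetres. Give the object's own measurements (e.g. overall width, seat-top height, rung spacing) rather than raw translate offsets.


A simple wooden stool: a rectangular seat 317 mm (x) by 328 mm (y), 38 mm thick, top face at z = 402 mm, on four round legs, each 34 mm in diameter. The legs rest on z = 0, each leg's axis is inset half a diameter from the nearest pair of seat edges (so the leg's bounding box is flush with the corner).


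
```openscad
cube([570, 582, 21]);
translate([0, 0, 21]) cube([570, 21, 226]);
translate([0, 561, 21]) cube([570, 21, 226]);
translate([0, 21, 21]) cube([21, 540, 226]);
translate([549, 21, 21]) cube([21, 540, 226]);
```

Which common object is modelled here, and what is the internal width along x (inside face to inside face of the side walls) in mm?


An open box. The internal width is 528 mm.

A 570×582 base slab with four walls standing on it — an open box. The base is 570 mm wide and the walls are 21 mm thick, so the internal width is 570 − 2 × 21 = 528 mm.


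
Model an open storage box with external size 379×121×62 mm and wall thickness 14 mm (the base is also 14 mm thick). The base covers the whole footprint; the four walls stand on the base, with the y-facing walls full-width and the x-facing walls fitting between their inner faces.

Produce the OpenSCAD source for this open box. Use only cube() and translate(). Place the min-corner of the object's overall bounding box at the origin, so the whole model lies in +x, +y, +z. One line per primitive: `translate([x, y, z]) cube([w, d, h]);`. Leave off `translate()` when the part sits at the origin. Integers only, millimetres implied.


cube([379, 121, 14]);
translate([0, 0, 14]) cube([379, 14, 48]);
translate([0, 107, 14]) cube([379, 14, 48]);
translate([0, 14, 14]) cube([14, 93, 48]);
translate([365, 14, 14]) cube([14, 93, 48]);


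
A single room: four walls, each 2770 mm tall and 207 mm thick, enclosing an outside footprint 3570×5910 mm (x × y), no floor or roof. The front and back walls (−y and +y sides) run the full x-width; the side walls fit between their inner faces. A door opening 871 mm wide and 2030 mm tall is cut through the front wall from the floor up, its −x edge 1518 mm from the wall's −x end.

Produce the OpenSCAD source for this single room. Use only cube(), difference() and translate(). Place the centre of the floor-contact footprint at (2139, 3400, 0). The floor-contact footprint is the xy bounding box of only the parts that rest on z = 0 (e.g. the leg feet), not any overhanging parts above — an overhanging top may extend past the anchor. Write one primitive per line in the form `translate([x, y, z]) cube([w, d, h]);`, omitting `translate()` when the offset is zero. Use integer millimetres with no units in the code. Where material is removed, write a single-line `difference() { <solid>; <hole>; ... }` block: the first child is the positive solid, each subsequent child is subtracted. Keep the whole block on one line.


difference() { translate([354, 445, 0]) cube([3570, 207, 2770]); translate([1872, 445, 0]) cube([871, 207, 2030]); }
translate([354, 6148, 0]) cube([3570, 207, 2770]);
translate([354, 652, 0]) cube([207, 5496, 2770]);
translate([3717, 652, 0]) cube([207, 5496, 2770]);


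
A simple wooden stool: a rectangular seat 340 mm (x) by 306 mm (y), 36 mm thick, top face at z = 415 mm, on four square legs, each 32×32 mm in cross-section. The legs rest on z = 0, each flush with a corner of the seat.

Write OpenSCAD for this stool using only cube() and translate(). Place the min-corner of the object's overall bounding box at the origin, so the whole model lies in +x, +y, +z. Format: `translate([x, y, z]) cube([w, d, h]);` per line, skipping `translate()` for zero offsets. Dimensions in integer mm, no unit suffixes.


translate([0, 0, 379]) cube([340, 306, 36]);
cube([32, 32, 379]);
translate([308, 0, 0]) cube([32, 32, 379]);
translate([0, 274, 0]) cube([32, 32, 379]);
translate([308, 274, 0]) cube([32, 32, 379]);


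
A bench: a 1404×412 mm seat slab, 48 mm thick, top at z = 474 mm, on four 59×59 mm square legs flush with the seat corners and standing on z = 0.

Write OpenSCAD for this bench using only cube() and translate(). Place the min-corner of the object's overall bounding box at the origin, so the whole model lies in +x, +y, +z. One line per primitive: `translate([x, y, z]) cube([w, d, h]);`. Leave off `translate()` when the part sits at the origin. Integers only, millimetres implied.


translate([0, 0, 426]) cube([1404, 412, 48]);
cube([59, 59, 426]);
translate([0, 353, 0]) cube([59, 59, 426]);
translate([1345, 0, 0]) cube([59, 59, 426]);
translate([1345, 353, 0]) cube([59, 59, 426]);


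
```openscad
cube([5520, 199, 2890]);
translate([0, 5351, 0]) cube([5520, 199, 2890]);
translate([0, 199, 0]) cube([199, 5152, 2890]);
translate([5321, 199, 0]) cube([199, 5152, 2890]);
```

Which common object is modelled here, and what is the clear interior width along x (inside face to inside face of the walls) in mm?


A house (or room) frame. The interior width is 5122 mm.

Four 2890 mm walls enclosing a rectangle with no floor or roof — a room or house frame. Outside width is 5520 mm and wall thickness is 199 mm, so the interior width is 5520 − 2 × 199 = 5122 mm.


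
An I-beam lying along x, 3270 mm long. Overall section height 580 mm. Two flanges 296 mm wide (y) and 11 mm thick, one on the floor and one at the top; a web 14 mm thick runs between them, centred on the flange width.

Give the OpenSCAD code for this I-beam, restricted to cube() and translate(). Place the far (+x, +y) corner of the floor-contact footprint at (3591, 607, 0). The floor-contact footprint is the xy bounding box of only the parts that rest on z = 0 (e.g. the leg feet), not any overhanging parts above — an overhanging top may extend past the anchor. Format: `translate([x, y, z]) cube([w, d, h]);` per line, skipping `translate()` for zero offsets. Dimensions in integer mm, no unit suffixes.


translate([321, 311, 0]) cube([3270, 296, 11]);
translate([321, 452, 11]) cube([3270, 14, 558]);
translate([321, 311, 569]) cube([3270, 296, 11]);


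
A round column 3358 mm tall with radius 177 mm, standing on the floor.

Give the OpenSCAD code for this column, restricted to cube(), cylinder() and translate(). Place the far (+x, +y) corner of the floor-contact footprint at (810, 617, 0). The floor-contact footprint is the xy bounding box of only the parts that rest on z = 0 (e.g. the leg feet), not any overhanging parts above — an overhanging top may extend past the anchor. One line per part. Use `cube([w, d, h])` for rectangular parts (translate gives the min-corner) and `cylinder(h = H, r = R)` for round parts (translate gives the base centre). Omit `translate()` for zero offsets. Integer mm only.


translate([633, 440, 0]) cylinder(h = 3358, r = 177);


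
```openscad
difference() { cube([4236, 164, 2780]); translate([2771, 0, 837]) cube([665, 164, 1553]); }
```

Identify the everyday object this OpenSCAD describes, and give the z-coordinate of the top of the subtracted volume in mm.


A wall with a window opening. The window head height is 2390 mm.

A wall with a rectangular opening subtracted — a window. Sill at z = 837, opening 1553 mm tall, so the head is at 837 + 1553 = 2390 mm.


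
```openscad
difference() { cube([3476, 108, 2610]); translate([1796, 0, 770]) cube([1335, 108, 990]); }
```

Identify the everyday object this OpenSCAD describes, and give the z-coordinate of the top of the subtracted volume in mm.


A wall with a window opening. The window head height is 1760 mm.

A wall with a rectangular opening subtracted — a window. Sill at z = 770, opening 990 mm tall, so the head is at 770 + 990 = 1760 mm.


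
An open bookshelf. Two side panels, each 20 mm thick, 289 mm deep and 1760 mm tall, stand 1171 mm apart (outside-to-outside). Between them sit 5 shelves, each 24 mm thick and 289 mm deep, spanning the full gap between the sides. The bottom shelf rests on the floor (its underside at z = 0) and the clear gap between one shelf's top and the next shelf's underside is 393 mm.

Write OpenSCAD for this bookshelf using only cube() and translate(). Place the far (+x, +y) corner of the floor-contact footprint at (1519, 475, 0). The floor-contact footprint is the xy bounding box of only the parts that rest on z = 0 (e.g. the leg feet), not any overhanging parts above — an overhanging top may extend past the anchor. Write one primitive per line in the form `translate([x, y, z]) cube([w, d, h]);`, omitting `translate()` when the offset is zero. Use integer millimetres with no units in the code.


translate([348, 186, 0]) cube([20, 289, 1760]);
translate([1499, 186, 0]) cube([20, 289, 1760]);
translate([368, 186, 0]) cube([1131, 289, 24]);
translate([368, 186, 417]) cube([1131, 289, 24]);
translate([368, 186, 834]) cube([1131, 289, 24]);
translate([368, 186, 1251]) cube([1131, 289, 24]);
translate([368, 186, 1668]) cube([1131, 289, 24]);


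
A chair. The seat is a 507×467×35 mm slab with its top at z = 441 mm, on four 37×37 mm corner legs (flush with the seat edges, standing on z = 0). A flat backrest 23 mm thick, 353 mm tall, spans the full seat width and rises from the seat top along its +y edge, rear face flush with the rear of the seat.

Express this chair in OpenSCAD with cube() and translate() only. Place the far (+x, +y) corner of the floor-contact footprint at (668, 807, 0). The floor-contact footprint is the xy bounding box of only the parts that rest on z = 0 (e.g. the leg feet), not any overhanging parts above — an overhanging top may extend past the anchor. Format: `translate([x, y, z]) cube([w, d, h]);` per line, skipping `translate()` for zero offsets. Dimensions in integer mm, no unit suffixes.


translate([161, 340, 406]) cube([507, 467, 35]);
translate([161, 340, 0]) cube([37, 37, 406]);
translate([631, 340, 0]) cube([37, 37, 406]);
translate([161, 770, 0]) cube([37, 37, 406]);
translate([631, 770, 0]) cube([37, 37, 406]);
translate([161, 784, 441]) cube([507, 23, 353]);


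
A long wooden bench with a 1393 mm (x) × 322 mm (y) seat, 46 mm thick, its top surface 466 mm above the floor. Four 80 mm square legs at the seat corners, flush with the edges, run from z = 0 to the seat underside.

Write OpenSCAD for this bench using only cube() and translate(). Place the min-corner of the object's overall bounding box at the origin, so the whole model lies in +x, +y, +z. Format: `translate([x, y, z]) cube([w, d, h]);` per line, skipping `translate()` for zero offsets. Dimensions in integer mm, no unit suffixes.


translate([0, 0, 420]) cube([1393, 322, 46]);
cube([80, 80, 420]);
translate([0, 242, 0]) cube([80, 80, 420]);
translate([1313, 0, 0]) cube([80, 80, 420]);
translate([1313, 242, 0]) cube([80, 80, 420]);


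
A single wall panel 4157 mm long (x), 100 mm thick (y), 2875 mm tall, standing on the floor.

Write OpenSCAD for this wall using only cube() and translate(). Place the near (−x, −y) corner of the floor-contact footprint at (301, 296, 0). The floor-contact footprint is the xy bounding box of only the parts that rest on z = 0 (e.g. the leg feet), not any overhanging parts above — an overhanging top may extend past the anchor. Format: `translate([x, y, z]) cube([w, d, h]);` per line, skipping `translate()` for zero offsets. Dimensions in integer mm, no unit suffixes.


translate([301, 296, 0]) cube([4157, 100, 2875]);


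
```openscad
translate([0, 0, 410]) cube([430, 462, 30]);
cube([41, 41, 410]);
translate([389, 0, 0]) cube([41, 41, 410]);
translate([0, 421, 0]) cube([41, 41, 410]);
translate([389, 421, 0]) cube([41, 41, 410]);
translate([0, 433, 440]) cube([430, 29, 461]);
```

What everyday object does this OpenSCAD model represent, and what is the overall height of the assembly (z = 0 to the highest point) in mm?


A chair. The overall height is 901 mm.

A slab on four corner posts with a tall panel at the back — a chair. The seat slab sits at z = 410 with thickness 30, and the 461 mm backrest starts at the seat top, so the overall height is 410 + 30 + 461 = 901 mm.


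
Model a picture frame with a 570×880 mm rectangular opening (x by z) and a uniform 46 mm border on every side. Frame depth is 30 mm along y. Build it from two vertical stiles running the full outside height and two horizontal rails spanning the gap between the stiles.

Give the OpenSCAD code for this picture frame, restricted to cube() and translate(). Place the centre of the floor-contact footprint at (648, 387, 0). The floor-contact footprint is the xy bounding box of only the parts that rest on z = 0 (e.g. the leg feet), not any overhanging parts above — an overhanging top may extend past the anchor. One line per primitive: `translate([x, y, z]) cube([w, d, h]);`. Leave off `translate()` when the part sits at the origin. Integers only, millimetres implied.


translate([317, 372, 0]) cube([46, 30, 972]);
translate([933, 372, 0]) cube([46, 30, 972]);
translate([363, 372, 0]) cube([570, 30, 46]);
translate([363, 372, 926]) cube([570, 30, 46]);


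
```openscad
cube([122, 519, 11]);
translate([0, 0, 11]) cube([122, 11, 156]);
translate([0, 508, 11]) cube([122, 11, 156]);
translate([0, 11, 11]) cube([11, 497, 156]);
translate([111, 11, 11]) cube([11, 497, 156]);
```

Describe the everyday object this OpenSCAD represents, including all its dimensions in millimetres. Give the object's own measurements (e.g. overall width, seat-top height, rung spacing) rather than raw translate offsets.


An open-topped rectangular box: outside dimensions 122×519×167 mm, with a uniform wall and base thickness of 11 mm. The base is a full 122×519 slab on the floor; four walls sit on top of the base. The front and back walls (the −y and +y sides) span the full width; the two side walls fit between them.


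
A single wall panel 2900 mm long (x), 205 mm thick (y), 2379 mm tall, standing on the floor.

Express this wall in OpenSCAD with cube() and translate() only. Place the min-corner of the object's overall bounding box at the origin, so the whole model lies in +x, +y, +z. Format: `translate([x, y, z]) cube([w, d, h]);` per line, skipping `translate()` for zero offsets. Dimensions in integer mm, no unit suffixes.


cube([2900, 205, 2379]);


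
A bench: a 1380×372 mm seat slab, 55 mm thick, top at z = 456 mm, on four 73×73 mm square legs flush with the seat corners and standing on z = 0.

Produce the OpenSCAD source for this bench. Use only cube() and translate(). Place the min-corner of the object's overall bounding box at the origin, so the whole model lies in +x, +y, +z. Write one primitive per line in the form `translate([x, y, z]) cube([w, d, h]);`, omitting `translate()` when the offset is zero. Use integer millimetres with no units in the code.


translate([0, 0, 401]) cube([1380, 372, 55]);
cube([73, 73, 401]);
translate([0, 299, 0]) cube([73, 73, 401]);
translate([1307, 0, 0]) cube([73, 73, 401]);
translate([1307, 299, 0]) cube([73, 73, 401]);


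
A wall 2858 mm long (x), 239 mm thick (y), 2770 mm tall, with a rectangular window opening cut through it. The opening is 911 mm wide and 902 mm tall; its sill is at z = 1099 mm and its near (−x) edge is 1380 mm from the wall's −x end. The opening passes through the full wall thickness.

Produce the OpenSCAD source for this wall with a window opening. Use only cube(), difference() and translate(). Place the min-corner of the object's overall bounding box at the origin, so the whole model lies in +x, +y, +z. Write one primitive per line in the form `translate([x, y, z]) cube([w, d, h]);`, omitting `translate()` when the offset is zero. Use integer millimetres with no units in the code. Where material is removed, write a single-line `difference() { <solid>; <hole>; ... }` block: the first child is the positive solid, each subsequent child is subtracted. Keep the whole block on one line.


difference() { cube([2858, 239, 2770]); translate([1380, 0, 1099]) cube([911, 239, 902]); }


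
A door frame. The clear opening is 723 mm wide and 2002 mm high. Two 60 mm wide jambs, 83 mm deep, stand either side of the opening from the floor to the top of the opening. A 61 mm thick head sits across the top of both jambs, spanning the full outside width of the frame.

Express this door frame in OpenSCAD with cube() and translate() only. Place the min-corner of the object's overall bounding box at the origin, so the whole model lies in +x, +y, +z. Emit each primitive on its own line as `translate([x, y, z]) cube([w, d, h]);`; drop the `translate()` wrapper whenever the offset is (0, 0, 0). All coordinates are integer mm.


cube([60, 83, 2002]);
translate([783, 0, 0]) cube([60, 83, 2002]);
translate([0, 0, 2002]) cube([843, 83, 61]);


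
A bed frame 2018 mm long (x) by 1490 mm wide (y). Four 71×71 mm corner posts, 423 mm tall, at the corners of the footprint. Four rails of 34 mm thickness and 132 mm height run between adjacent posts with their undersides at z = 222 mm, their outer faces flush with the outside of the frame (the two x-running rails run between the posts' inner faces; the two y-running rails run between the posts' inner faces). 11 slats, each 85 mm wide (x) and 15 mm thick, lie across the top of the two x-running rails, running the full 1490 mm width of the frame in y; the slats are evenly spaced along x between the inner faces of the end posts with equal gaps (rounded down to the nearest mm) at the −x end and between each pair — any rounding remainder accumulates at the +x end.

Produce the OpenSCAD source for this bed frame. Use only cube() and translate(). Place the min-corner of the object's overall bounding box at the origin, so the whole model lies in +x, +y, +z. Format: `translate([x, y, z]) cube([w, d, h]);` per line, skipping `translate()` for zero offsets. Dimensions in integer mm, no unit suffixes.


cube([71, 71, 423]);
translate([0, 1419, 0]) cube([71, 71, 423]);
translate([1947, 0, 0]) cube([71, 71, 423]);
translate([1947, 1419, 0]) cube([71, 71, 423]);
translate([71, 0, 222]) cube([1876, 34, 132]);
translate([71, 1456, 222]) cube([1876, 34, 132]);
translate([0, 71, 222]) cube([34, 1348, 132]);
translate([1984, 71, 222]) cube([34, 1348, 132]);
translate([149, 0, 354]) cube([85, 1490, 15]);
translate([312, 0, 354]) cube([85, 1490, 15]);
translate([475, 0, 354]) cube([85, 1490, 15]);
translate([638, 0, 354]) cube([85, 1490, 15]);
translate([801, 0, 354]) cube([85, 1490, 15]);
translate([964, 0, 354]) cube([85, 1490, 15]);
translate([1127, 0, 354]) cube([85, 1490, 15]);
translate([1290, 0, 354]) cube([85, 1490, 15]);
translate([1453, 0, 354]) cube([85, 1490, 15]);
translate([1616, 0, 354]) cube([85, 1490, 15]);
translate([1779, 0, 354]) cube([85, 1490, 15]);


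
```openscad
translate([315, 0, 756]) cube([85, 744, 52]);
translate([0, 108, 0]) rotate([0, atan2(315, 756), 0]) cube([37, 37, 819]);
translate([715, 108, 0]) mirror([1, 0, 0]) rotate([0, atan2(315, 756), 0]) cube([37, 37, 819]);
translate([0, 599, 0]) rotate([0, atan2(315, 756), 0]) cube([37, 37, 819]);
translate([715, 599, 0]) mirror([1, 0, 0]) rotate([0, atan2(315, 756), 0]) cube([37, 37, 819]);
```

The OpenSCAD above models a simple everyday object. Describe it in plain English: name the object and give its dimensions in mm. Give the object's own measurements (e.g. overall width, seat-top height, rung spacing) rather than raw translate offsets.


A sawhorse. A 85×744×52 mm beam (x, y, z) sits on two A-frame leg pairs. Each pair is two raked legs of 37×37 mm section (37 mm along y) splaying symmetrically in x. Each leg rises 756 mm vertically over 315 mm of horizontal reach and is 819 mm long along its own axis. Every leg's outer bottom edge rests on the floor and its outer top edge meets a bottom edge of the beam — the left legs (tilting toward +x) meet the beam's −x bottom edge, the right legs (their mirror images, tilting toward −x) meet its +x bottom edge — so the leg tops tuck under the beam, the beam's underside is 756 mm above the floor, and the feet are 715 mm apart outside-to-outside with the beam centred between them. The two leg pairs are set in 108 mm from either end of the beam.


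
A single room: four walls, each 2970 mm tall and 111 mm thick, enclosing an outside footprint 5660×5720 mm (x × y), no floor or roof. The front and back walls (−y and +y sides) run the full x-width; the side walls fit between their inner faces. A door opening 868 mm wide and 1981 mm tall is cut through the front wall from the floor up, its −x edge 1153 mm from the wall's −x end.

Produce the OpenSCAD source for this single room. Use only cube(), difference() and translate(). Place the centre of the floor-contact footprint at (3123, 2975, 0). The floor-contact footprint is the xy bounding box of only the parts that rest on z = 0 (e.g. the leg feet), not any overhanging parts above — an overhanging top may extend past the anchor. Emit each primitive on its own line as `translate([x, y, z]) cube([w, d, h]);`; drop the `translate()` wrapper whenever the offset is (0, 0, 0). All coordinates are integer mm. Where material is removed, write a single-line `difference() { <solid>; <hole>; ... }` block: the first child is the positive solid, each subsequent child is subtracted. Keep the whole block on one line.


difference() { translate([293, 115, 0]) cube([5660, 111, 2970]); translate([1446, 115, 0]) cube([868, 111, 1981]); }
translate([293, 5724, 0]) cube([5660, 111, 2970]);
translate([293, 226, 0]) cube([111, 5498, 2970]);
translate([5842, 226, 0]) cube([111, 5498, 2970]);


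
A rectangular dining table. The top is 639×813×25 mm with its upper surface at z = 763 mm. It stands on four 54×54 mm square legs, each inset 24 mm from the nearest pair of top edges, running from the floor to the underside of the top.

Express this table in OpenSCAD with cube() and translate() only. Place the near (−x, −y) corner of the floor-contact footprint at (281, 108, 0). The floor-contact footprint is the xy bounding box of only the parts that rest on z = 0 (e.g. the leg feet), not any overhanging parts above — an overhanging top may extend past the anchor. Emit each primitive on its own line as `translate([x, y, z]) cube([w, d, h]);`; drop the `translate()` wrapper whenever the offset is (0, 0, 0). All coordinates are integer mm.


translate([257, 84, 738]) cube([639, 813, 25]);
translate([281, 108, 0]) cube([54, 54, 738]);
translate([818, 108, 0]) cube([54, 54, 738]);
translate([281, 819, 0]) cube([54, 54, 738]);
translate([818, 819, 0]) cube([54, 54, 738]);


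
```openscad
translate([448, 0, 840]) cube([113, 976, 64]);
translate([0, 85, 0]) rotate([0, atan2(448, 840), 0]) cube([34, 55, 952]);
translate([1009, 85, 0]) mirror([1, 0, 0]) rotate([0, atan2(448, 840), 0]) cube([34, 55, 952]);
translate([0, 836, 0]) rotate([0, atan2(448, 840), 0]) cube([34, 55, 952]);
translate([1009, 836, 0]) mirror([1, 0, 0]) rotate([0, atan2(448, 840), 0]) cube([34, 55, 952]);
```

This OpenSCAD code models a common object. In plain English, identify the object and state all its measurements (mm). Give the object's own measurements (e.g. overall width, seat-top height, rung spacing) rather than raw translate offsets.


A sawhorse. A 113×976×64 mm beam (x, y, z) sits on two A-frame leg pairs. Each pair is two raked legs of 34×55 mm section (55 mm along y) splaying symmetrically in x. Each leg rises 840 mm vertically over 448 mm of horizontal reach and is 952 mm long along its own axis. Every leg's outer bottom edge rests on the floor and its outer top edge meets a bottom edge of the beam — the left legs (tilting toward +x) meet the beam's −x bottom edge, the right legs (their mirror images, tilting toward −x) meet its +x bottom edge — so the leg tops tuck under the beam, the beam's underside is 840 mm above the floor, and the feet are 1009 mm apart outside-to-outside with the beam centred between them. The two leg pairs are set in 85 mm from either end of the beam.


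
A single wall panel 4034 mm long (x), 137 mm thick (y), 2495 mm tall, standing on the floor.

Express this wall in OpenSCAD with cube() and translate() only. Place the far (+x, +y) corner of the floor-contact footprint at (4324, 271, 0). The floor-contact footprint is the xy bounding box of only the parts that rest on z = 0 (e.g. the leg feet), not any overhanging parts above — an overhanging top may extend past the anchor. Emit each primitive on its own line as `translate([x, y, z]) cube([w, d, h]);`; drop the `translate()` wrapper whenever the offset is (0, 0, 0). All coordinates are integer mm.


translate([290, 134, 0]) cube([4034, 137, 2495]);


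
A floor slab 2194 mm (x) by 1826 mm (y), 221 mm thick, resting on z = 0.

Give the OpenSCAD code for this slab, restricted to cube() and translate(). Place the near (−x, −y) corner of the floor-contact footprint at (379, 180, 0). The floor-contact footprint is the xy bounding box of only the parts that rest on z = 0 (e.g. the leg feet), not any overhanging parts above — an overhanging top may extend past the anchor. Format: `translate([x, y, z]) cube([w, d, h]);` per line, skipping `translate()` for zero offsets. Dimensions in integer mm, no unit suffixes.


translate([379, 180, 0]) cube([2194, 1826, 221]);


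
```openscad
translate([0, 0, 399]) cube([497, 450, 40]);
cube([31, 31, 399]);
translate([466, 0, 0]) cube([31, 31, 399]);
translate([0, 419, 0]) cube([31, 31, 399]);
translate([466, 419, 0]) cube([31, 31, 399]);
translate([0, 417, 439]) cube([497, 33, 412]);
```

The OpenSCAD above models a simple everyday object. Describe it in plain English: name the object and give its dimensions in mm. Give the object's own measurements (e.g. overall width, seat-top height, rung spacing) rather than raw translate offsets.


A chair. The seat is a 497×450×40 mm slab with its top at z = 439 mm, on four 31×31 mm corner legs (flush with the seat edges, standing on z = 0). A flat backrest 33 mm thick, 412 mm tall, spans the full seat width and rises from the seat top along its +y edge, rear face flush with the rear of the seat.


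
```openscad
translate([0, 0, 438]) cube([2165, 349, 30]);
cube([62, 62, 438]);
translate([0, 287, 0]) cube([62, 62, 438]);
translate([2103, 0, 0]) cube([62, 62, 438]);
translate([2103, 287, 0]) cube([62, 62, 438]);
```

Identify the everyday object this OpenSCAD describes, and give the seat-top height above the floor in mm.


A bench. The seat-top height is 468 mm.

A long slab on four corner posts — a bench. The slab sits at z = 438 with thickness 30, so the top is 438 + 30 = 468 mm.


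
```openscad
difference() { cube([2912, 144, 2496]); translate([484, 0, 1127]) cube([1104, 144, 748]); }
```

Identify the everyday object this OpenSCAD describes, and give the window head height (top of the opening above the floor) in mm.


A wall with a window opening. The window head height is 1875 mm.

A wall with a rectangular opening subtracted — a window. Sill at z = 1127, opening 748 mm tall, so the head is at 1127 + 748 = 1875 mm.


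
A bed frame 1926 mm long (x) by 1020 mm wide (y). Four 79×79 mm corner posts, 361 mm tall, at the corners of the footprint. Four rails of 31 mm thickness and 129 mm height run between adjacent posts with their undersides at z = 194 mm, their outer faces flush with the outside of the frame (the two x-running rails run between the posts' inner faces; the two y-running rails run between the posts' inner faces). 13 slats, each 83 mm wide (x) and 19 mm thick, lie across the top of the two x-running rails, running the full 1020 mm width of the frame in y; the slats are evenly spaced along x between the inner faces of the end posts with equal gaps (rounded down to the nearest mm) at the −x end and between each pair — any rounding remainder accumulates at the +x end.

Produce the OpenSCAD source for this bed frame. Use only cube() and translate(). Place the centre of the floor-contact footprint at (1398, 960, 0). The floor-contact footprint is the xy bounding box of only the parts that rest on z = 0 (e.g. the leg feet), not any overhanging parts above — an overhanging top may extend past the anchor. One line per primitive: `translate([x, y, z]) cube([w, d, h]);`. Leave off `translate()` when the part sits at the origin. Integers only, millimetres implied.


translate([435, 450, 0]) cube([79, 79, 361]);
translate([435, 1391, 0]) cube([79, 79, 361]);
translate([2282, 450, 0]) cube([79, 79, 361]);
translate([2282, 1391, 0]) cube([79, 79, 361]);
translate([514, 450, 194]) cube([1768, 31, 129]);
translate([514, 1439, 194]) cube([1768, 31, 129]);
translate([435, 529, 194]) cube([31, 862, 129]);
translate([2330, 529, 194]) cube([31, 862, 129]);
translate([563, 450, 323]) cube([83, 1020, 19]);
translate([695, 450, 323]) cube([83, 1020, 19]);
translate([827, 450, 323]) cube([83, 1020, 19]);
translate([959, 450, 323]) cube([83, 1020, 19]);
translate([1091, 450, 323]) cube([83, 1020, 19]);
translate([1223, 450, 323]) cube([83, 1020, 19]);
translate([1355, 450, 323]) cube([83, 1020, 19]);
translate([1487, 450, 323]) cube([83, 1020, 19]);
translate([1619, 450, 323]) cube([83, 1020, 19]);
translate([1751, 450, 323]) cube([83, 1020, 19]);
translate([1883, 450, 323]) cube([83, 1020, 19]);
translate([2015, 450, 323]) cube([83, 1020, 19]);
translate([2147, 450, 323]) cube([83, 1020, 19]);


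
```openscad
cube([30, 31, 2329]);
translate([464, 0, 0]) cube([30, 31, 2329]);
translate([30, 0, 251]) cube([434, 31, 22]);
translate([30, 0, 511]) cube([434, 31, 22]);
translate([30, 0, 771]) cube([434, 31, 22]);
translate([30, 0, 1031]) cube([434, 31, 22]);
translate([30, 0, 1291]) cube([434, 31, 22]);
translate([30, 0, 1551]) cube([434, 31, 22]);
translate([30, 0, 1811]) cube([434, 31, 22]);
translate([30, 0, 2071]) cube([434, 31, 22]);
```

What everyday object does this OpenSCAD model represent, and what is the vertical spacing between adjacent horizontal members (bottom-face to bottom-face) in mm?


A ladder. The rung spacing is 260 mm.

Two tall 30×31 posts with 8 short bars between them — a ladder. Adjacent rungs sit at z = 251 and z = 511, so the spacing is 511 − 251 = 260 mm.


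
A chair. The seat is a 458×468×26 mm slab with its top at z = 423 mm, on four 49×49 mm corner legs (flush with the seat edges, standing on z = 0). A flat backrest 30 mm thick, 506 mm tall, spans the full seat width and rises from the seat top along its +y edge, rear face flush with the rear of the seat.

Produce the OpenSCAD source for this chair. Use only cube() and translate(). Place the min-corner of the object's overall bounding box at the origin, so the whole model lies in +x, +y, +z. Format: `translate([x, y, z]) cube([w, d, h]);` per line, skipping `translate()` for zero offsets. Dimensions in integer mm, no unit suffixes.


// leg_h = 423 - 26 = 397
translate([0, 0, 397]) cube([458, 468, 26]);
cube([49, 49, 397]);
translate([409, 0, 0]) cube([49, 49, 397]);
translate([0, 419, 0]) cube([49, 49, 397]);
translate([409, 419, 0]) cube([49, 49, 397]);
translate([0, 438, 423]) cube([458, 30, 506]);


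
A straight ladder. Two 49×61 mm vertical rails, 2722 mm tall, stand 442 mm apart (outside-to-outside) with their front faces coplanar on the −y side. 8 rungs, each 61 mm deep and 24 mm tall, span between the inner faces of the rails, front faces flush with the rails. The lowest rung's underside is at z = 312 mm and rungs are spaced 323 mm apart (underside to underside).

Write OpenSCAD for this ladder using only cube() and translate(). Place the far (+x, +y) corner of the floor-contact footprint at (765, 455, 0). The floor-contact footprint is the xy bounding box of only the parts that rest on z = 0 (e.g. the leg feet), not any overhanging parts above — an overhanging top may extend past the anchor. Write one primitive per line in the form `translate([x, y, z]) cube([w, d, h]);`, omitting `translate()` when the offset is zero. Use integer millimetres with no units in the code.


translate([323, 394, 0]) cube([49, 61, 2722]);
translate([716, 394, 0]) cube([49, 61, 2722]);
translate([372, 394, 312]) cube([344, 61, 24]);
translate([372, 394, 635]) cube([344, 61, 24]);
translate([372, 394, 958]) cube([344, 61, 24]);
translate([372, 394, 1281]) cube([344, 61, 24]);
translate([372, 394, 1604]) cube([344, 61, 24]);
translate([372, 394, 1927]) cube([344, 61, 24]);
translate([372, 394, 2250]) cube([344, 61, 24]);
translate([372, 394, 2573]) cube([344, 61, 24]);


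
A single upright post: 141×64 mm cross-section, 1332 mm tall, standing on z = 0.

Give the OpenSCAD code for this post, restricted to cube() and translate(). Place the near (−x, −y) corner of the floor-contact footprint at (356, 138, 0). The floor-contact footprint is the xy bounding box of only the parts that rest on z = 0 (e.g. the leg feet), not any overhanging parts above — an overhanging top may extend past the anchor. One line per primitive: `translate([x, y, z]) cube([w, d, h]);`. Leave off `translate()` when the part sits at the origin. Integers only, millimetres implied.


translate([356, 138, 0]) cube([141, 64, 1332]);


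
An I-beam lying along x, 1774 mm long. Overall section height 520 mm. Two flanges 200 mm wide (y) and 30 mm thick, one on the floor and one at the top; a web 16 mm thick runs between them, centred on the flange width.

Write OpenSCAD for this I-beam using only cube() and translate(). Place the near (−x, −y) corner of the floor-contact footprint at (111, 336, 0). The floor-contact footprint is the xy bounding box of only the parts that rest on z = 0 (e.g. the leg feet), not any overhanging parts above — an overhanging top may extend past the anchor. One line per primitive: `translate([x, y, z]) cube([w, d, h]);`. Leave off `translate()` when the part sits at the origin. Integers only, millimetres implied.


translate([111, 336, 0]) cube([1774, 200, 30]);
translate([111, 428, 30]) cube([1774, 16, 460]);
translate([111, 336, 490]) cube([1774, 200, 30]);


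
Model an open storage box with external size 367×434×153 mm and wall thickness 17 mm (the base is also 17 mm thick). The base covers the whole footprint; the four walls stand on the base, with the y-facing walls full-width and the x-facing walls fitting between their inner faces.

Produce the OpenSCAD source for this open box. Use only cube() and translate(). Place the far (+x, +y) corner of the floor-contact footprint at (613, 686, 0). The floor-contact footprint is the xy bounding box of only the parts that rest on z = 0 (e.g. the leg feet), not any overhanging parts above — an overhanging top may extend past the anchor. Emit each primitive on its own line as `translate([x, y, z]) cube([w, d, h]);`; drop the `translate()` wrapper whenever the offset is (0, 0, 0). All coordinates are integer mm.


translate([246, 252, 0]) cube([367, 434, 17]);
translate([246, 252, 17]) cube([367, 17, 136]);
translate([246, 669, 17]) cube([367, 17, 136]);
translate([246, 269, 17]) cube([17, 400, 136]);
translate([596, 269, 17]) cube([17, 400, 136]);


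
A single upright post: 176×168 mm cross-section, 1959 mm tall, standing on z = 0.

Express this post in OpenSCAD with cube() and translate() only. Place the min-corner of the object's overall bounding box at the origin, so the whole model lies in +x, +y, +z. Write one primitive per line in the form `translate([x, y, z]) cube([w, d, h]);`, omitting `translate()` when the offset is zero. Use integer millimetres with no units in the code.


cube([176, 168, 1959]);


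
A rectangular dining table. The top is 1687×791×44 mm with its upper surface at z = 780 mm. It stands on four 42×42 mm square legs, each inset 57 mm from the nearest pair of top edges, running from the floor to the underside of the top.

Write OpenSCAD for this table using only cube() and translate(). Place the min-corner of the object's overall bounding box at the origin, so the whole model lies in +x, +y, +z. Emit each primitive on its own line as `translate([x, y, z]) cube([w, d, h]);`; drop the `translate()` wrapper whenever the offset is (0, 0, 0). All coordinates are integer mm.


translate([0, 0, 736]) cube([1687, 791, 44]);
translate([57, 57, 0]) cube([42, 42, 736]);
translate([1588, 57, 0]) cube([42, 42, 736]);
translate([57, 692, 0]) cube([42, 42, 736]);
translate([1588, 692, 0]) cube([42, 42, 736]);


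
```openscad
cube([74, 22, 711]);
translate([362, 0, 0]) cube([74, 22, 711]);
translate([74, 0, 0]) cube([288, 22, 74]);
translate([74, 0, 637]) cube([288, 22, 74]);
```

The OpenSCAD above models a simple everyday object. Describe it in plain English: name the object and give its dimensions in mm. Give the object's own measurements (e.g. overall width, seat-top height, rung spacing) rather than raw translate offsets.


A rectangular picture frame lying in the x–z plane (depth along y). The opening is 288 mm wide (x) by 563 mm tall (z), surrounded by a border 74 mm wide on all four sides. The frame is 22 mm deep and is made of two full-height vertical stiles with two horizontal rails fitted between them.
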